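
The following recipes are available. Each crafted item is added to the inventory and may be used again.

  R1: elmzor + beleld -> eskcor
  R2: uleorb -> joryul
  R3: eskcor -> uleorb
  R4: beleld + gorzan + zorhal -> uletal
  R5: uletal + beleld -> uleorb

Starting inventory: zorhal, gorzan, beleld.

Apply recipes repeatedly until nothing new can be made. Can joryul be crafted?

Yes

Using R4, beleld, gorzan, and zorhal make uletal.
Using R5, uletal and beleld make uleorb.
Using R2, uleorb makes joryul.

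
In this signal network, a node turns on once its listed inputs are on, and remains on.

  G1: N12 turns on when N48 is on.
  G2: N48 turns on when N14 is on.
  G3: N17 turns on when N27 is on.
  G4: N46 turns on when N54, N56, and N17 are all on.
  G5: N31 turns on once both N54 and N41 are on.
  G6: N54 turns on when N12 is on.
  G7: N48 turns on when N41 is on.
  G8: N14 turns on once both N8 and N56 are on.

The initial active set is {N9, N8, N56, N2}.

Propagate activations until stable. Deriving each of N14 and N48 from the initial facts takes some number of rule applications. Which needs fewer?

N14: G8: N8 and N56 on → N14 on. [1 rule application]
N48: N8 and N56 are on, so N14 turns on (G8). N14 is on, so N48 turns on (G2). [2 rule applications]
N14 needs fewer.

N14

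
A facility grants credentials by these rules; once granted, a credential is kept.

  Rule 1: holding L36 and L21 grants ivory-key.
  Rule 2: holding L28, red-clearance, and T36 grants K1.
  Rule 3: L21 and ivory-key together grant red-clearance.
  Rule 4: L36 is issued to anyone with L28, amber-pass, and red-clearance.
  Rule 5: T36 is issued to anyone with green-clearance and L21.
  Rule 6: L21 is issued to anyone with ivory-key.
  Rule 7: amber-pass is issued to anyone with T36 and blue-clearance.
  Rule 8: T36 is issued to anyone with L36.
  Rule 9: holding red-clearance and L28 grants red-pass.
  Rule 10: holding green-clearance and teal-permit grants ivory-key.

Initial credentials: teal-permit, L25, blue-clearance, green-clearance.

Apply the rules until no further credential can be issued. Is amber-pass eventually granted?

Holding green-clearance and teal-permit grants ivory-key (Rule 10).
Holding ivory-key grants L21 (Rule 6).
Holding green-clearance and L21 grants T36 (Rule 5).
Holding T36 and blue-clearance grants amber-pass (Rule 7).

Yes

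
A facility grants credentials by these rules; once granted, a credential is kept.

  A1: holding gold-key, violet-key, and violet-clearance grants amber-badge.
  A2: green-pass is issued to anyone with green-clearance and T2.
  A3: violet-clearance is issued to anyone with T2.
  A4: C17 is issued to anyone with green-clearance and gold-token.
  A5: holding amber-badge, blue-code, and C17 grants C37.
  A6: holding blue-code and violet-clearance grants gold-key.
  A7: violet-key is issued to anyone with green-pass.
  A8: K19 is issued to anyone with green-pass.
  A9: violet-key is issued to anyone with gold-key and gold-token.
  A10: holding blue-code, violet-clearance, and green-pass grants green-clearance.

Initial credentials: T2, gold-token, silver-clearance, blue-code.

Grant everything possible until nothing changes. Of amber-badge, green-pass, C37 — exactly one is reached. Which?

amber-badge

Holding T2 grants violet-clearance (A3).
Holding blue-code and violet-clearance grants gold-key (A6).
Holding gold-key and gold-token grants violet-key (A9).
Holding gold-key, violet-key, and violet-clearance grants amber-badge (A1).
green-pass would need green-clearance and T2 (A2), but green-clearance is never granted. C37 would need amber-badge, blue-code, and C17 (A5), but C17 is never granted.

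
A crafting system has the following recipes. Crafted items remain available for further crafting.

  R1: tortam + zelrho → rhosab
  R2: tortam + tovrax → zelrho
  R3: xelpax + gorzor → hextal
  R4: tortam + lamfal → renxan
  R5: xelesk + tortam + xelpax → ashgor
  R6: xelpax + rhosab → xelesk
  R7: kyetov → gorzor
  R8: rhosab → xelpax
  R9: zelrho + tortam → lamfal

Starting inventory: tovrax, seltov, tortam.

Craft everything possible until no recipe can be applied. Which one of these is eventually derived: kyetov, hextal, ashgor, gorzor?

tortam + tovrax → zelrho (R2).
Using R1, tortam and zelrho make rhosab.
Using R8, rhosab makes xelpax.
Using R6, xelpax and rhosab make xelesk.
xelesk + tortam + xelpax → ashgor (R5).
hextal would need xelpax and gorzor (R3), but gorzor is never obtained. gorzor would need kyetov (R7), but kyetov is never obtained. No rule produces kyetov, and it is not given.

ashgor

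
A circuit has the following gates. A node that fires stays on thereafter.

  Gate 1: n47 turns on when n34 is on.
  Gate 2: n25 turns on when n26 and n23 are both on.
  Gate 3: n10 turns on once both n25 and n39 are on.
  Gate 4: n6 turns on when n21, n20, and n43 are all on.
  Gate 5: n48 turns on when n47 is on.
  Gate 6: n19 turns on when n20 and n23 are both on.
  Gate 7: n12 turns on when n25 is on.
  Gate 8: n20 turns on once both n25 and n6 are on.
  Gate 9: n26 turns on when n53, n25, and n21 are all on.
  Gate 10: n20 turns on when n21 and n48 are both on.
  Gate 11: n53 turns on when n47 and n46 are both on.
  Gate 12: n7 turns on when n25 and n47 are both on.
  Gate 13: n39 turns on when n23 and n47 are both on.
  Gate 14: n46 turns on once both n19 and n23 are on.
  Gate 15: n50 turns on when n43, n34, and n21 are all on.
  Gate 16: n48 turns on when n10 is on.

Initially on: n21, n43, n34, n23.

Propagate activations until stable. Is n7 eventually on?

No

n7 would need n25 and n47 (Gate 12), but n25 never turns on.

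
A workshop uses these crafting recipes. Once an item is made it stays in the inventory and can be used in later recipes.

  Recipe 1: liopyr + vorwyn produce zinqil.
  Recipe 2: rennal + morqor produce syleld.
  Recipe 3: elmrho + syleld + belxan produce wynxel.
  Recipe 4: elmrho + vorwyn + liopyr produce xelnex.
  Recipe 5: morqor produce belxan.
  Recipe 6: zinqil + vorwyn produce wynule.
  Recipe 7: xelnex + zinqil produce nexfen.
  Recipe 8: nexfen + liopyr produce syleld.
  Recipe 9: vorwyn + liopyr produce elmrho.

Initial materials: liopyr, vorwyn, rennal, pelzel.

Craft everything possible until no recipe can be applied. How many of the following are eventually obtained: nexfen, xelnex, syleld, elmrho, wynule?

5

Using Recipe 1, liopyr and vorwyn make zinqil.
Using Recipe 9, vorwyn and liopyr make elmrho.
Using Recipe 4, elmrho, vorwyn, and liopyr make xelnex.
zinqil + vorwyn → wynule (Recipe 6).
xelnex + zinqil → nexfen (Recipe 7).
nexfen + liopyr → syleld (Recipe 8).
nexfen: reached.
xelnex: reached.
syleld: reached.
elmrho: reached.
wynule: reached.
All 5 are reached.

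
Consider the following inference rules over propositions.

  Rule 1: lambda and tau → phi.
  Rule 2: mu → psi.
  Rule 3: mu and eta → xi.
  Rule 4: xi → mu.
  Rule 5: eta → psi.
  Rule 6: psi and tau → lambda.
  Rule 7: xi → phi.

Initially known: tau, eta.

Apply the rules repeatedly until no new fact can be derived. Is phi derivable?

From eta, Rule 5 gives psi.
psi and tau hold, so lambda follows (Rule 6).
From lambda and tau, Rule 1 gives phi.

Yes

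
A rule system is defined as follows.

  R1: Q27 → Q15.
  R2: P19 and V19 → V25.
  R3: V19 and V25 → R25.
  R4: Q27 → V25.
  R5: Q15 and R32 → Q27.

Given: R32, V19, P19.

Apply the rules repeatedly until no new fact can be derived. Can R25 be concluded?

Yes

P19 and V19 hold, so V25 follows (R2).
From V19 and V25, R3 gives R25.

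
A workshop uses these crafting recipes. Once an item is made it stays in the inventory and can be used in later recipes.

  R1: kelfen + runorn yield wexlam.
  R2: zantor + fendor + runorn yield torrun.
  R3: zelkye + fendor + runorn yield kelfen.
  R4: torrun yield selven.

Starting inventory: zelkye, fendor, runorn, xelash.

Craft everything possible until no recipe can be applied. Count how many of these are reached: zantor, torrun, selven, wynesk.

No rule produces zantor, and it is not given.
torrun would need zantor, fendor, and runorn (R2), but zantor is never obtained.
selven would need torrun (R4), but torrun is never obtained.
No rule produces wynesk, and it is not given.
None of the 4 are reached.

0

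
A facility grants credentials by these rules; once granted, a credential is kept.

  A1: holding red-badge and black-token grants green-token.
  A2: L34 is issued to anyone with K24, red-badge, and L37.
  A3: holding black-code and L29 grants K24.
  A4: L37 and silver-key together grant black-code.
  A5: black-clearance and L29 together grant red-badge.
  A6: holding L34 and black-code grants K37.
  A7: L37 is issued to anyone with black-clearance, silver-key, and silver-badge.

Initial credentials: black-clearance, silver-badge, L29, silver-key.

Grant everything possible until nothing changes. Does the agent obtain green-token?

No

green-token would need red-badge and black-token (A1), but black-token is never granted.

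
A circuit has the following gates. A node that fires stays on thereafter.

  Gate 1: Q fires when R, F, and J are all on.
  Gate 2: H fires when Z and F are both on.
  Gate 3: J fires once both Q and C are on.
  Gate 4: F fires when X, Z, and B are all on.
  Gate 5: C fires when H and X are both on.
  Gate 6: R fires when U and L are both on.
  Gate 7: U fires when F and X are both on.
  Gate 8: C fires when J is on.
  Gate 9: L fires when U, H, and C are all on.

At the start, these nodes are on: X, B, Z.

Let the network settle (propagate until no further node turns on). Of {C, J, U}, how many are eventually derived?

X, Z, and B are on, so F fires (Gate 4).
Z and F are on, so H fires (Gate 2).
F and X are on, so U fires (Gate 7).
H and X are on, so C fires (Gate 5).
C: reached.
J would need Q and C (Gate 3), but Q never turns on.
U: reached.
Reached: C and U — 2 of the 3.

2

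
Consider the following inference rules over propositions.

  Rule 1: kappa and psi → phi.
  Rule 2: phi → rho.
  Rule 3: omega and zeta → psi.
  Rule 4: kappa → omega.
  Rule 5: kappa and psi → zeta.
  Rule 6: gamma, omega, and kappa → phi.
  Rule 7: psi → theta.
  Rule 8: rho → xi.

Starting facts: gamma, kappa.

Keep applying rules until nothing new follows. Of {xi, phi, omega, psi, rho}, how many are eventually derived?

4

From kappa, Rule 4 gives omega.
gamma, omega, and kappa hold, so phi follows (Rule 6).
phi holds, so rho follows (Rule 2).
rho holds, so xi follows (Rule 8).
xi: reached.
phi: reached.
omega: reached.
psi would need omega and zeta (Rule 3), but zeta is never established.
rho: reached.
Reached: xi, phi, omega, and rho — 4 of the 5.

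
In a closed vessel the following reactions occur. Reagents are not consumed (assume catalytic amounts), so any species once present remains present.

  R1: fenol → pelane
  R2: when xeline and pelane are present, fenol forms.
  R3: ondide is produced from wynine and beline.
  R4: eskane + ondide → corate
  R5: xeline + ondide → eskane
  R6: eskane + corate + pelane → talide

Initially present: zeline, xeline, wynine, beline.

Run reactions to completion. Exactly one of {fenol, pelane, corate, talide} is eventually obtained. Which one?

wynine and beline present → ondide forms (R3).
xeline and ondide present → eskane forms (R5).
eskane and ondide present → corate forms (R4).
talide would need eskane, corate, and pelane (R6), but pelane never forms. fenol would need xeline and pelane (R2), but pelane never forms. pelane would need fenol (R1), but fenol never forms.

corate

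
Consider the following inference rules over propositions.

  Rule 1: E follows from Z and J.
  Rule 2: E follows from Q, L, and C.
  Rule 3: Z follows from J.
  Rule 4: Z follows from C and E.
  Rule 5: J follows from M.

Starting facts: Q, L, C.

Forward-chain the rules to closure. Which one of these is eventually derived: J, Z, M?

Q, L, and C hold, so E follows (Rule 2).
From C and E, Rule 4 gives Z.
J would need M (Rule 5), but M is never established. No rule produces M, and it is not given.

Z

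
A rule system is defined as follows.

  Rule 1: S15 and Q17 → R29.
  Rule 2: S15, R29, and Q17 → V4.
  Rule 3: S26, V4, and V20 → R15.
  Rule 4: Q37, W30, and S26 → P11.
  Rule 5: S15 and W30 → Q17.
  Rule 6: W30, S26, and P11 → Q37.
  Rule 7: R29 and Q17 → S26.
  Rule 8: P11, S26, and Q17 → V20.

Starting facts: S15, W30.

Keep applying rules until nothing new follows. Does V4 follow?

Yes

S15 and W30 hold, so Q17 follows (Rule 5).
S15 and Q17 hold, so R29 follows (Rule 1).
From S15, R29, and Q17, Rule 2 gives V4.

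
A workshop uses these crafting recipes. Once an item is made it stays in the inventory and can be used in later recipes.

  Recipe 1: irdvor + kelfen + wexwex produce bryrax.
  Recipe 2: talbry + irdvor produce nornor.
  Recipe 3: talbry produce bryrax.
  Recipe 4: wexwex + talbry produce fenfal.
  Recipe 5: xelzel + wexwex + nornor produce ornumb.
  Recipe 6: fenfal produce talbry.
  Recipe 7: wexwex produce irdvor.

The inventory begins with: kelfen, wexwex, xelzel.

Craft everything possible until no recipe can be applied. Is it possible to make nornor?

No

nornor would need talbry and irdvor (Recipe 2), but talbry is never obtained.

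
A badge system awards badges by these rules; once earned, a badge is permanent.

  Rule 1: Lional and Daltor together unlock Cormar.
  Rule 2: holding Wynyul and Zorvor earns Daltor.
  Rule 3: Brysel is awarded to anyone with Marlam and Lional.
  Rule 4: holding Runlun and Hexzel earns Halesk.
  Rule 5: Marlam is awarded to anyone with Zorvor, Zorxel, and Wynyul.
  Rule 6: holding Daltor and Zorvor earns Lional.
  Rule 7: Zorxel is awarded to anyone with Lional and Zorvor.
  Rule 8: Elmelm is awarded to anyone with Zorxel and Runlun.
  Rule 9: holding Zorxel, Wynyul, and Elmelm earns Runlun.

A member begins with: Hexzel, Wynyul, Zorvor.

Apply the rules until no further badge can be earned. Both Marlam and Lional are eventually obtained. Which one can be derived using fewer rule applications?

Lional

Lional: With Wynyul and Zorvor, Daltor is earned (Rule 2). With Daltor and Zorvor, Lional is earned (Rule 6). [2 rule applications]
Marlam: With Wynyul and Zorvor, Daltor is earned (Rule 2). With Daltor and Zorvor, Lional is earned (Rule 6). With Lional and Zorvor, Zorxel is earned (Rule 7). With Zorvor, Zorxel, and Wynyul, Marlam is earned (Rule 5). [4 rule applications]
Lional needs fewer.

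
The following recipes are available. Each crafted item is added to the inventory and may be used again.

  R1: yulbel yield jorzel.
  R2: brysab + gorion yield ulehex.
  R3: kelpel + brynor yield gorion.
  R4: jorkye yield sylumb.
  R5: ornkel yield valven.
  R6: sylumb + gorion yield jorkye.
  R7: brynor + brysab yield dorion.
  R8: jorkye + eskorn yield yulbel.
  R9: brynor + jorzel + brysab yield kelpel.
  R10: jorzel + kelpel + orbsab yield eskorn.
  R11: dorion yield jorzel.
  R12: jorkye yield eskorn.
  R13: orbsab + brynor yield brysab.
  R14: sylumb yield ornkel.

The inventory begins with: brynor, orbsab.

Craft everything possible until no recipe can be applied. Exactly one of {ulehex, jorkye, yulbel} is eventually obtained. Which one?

ulehex

orbsab + brynor → brysab (R13).
brynor + brysab → dorion (R7).
dorion → jorzel (R11).
brynor + jorzel + brysab → kelpel (R9).
Using R3, kelpel and brynor make gorion.
brysab + gorion → ulehex (R2).
yulbel would need jorkye and eskorn (R8), but jorkye is never obtained. jorkye would need sylumb and gorion (R6), but sylumb is never obtained.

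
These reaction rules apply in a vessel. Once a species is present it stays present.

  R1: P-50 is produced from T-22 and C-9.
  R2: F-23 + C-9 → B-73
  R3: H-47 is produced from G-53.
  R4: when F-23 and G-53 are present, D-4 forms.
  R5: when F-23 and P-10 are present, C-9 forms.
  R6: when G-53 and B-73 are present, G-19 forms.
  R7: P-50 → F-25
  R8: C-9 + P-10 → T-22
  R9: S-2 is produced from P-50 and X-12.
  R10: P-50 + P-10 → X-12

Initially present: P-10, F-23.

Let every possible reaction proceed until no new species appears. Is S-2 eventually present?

Yes

F-23 and P-10 present → C-9 forms (R5).
C-9 and P-10 present → T-22 forms (R8).
T-22 and C-9 present → P-50 forms (R1).
P-50 and P-10 present → X-12 forms (R10).
P-50 and X-12 present → S-2 forms (R9).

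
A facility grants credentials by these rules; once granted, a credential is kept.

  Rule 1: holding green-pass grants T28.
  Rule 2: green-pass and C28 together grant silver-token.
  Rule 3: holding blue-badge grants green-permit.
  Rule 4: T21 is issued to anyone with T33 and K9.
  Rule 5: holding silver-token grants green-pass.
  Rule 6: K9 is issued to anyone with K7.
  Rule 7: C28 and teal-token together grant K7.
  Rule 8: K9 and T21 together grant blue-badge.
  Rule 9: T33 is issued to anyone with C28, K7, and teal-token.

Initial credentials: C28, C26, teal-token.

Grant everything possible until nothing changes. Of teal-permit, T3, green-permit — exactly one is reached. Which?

Holding C28 and teal-token grants K7 (Rule 7).
Holding C28, K7, and teal-token grants T33 (Rule 9).
Holding K7 grants K9 (Rule 6).
Holding T33 and K9 grants T21 (Rule 4).
Holding K9 and T21 grants blue-badge (Rule 8).
Holding blue-badge grants green-permit (Rule 3).
No rule produces teal-permit, and it is not given. No rule produces T3, and it is not given.

green-permit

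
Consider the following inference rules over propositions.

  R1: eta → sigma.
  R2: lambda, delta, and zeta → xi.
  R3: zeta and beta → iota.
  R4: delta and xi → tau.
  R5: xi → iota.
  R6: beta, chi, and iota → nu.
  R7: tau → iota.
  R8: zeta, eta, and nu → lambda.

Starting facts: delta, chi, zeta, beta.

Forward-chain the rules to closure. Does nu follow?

From zeta and beta, R3 gives iota.
beta, chi, and iota hold, so nu follows (R6).

Yes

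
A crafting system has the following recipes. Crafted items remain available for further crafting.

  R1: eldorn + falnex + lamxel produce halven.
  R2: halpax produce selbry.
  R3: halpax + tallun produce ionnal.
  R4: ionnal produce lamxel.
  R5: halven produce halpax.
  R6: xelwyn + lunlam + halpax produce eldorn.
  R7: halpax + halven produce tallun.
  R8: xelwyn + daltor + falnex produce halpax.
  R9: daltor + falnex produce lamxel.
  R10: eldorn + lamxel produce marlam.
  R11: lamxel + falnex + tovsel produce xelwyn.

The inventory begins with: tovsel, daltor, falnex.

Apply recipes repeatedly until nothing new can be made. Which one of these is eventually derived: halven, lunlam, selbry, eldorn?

daltor + falnex → lamxel (R9).
Using R11, lamxel, falnex, and tovsel make xelwyn.
Using R8, xelwyn, daltor, and falnex make halpax.
Using R2, halpax makes selbry.
eldorn would need xelwyn, lunlam, and halpax (R6), but lunlam is never obtained. halven would need eldorn, falnex, and lamxel (R1), but eldorn is never obtained. No rule produces lunlam, and it is not given.

selbry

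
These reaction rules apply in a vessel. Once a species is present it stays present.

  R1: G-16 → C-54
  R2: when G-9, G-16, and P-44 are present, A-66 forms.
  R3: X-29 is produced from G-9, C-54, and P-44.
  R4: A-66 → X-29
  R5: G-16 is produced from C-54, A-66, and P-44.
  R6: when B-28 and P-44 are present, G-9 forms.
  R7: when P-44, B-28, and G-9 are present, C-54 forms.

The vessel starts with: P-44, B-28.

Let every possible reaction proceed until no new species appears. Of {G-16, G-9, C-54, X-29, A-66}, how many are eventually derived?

3

B-28 and P-44 present → G-9 forms (R6).
P-44, B-28, and G-9 present → C-54 forms (R7).
G-9, C-54, and P-44 present → X-29 forms (R3).
G-16 would need C-54, A-66, and P-44 (R5), but A-66 never forms.
G-9: reached.
C-54: reached.
X-29: reached.
A-66 would need G-9, G-16, and P-44 (R2), but G-16 never forms.
Reached: G-9, C-54, and X-29 — 3 of the 5.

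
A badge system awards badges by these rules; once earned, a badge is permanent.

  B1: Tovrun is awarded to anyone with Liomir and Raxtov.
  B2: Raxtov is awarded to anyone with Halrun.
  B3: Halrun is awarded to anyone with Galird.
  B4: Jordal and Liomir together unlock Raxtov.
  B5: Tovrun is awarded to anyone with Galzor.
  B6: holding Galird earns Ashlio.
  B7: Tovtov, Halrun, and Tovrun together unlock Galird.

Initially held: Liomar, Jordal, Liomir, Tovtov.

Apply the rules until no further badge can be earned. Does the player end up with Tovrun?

Yes

With Jordal and Liomir, Raxtov is earned (B4).
With Liomir and Raxtov, Tovrun is earned (B1).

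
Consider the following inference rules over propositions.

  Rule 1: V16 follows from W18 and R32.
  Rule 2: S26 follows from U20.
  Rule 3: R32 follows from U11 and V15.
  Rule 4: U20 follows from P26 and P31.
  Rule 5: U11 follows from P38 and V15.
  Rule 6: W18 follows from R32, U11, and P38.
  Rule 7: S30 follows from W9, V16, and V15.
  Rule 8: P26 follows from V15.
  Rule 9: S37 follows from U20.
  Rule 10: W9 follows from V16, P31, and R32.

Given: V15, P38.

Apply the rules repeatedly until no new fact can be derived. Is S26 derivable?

S26 would need U20 (Rule 2), but U20 is never established.

No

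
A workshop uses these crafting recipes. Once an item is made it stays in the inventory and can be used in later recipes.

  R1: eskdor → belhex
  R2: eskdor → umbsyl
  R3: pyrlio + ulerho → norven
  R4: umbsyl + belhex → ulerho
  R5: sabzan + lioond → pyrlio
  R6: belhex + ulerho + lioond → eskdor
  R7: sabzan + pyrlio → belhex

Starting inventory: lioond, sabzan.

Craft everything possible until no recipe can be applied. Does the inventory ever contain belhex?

Yes

sabzan + lioond → pyrlio (R5).
Using R7, sabzan and pyrlio make belhex.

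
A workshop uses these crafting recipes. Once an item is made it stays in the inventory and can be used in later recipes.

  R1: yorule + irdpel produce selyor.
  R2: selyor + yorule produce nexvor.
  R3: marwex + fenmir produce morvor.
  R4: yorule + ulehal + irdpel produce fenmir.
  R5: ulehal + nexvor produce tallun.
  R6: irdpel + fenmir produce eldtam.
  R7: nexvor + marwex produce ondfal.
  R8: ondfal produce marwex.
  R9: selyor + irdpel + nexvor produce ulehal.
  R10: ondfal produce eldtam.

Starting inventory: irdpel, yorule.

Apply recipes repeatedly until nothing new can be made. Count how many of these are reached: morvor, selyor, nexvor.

yorule + irdpel → selyor (R1).
selyor + yorule → nexvor (R2).
morvor would need marwex and fenmir (R3), but marwex is never obtained.
selyor: reached.
nexvor: reached.
Reached: selyor and nexvor — 2 of the 3.

2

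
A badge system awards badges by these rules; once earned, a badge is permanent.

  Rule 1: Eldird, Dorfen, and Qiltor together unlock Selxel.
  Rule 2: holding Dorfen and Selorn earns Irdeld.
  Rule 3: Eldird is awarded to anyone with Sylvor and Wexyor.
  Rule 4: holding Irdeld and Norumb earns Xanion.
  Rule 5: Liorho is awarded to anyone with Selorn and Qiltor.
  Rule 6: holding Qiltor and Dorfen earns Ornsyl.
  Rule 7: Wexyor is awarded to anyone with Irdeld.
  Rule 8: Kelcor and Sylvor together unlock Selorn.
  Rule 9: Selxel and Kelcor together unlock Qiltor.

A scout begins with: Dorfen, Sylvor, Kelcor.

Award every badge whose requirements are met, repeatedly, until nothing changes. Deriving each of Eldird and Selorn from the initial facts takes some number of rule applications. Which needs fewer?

Selorn: With Kelcor and Sylvor, Selorn is earned (Rule 8). [1 rule application]
Eldird: With Kelcor and Sylvor, Selorn is earned (Rule 8). With Dorfen and Selorn, Irdeld is earned (Rule 2). With Irdeld, Wexyor is earned (Rule 7). With Sylvor and Wexyor, Eldird is earned (Rule 3). [4 rule applications]
Selorn needs fewer.

Selorn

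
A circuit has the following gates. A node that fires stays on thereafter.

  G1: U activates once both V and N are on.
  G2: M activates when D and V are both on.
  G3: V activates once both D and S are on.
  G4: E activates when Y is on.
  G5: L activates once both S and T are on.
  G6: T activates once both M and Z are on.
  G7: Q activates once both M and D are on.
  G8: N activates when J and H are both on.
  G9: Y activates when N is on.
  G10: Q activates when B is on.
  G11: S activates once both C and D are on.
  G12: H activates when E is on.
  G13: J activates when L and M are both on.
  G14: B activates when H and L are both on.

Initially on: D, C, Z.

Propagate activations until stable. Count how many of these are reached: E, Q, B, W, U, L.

G11: C and D on → S on.
G3: D and S on → V on.
D and V are on, so M activates (G2).
G6: M and Z on → T on.
M and D are on, so Q activates (G7).
S and T are on, so L activates (G5).
E would need Y (G4), but Y never turns on.
Q: reached.
B would need H and L (G14), but H never turns on.
No rule produces W, and it is not given.
U would need V and N (G1), but N never turns on.
L: reached.
Reached: Q and L — 2 of the 6.

2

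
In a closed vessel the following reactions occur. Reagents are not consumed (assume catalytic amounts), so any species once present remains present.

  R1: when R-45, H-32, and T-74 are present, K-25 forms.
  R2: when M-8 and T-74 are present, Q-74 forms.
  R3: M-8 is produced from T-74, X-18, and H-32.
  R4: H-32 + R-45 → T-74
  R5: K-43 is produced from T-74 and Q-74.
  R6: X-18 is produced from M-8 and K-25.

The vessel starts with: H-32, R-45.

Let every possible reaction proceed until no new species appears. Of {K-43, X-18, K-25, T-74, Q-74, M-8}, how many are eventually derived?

2

H-32 and R-45 present → T-74 forms (R4).
R-45, H-32, and T-74 present → K-25 forms (R1).
K-43 would need T-74 and Q-74 (R5), but Q-74 never forms.
X-18 would need M-8 and K-25 (R6), but M-8 never forms.
K-25: reached.
T-74: reached.
Q-74 would need M-8 and T-74 (R2), but M-8 never forms.
M-8 would need T-74, X-18, and H-32 (R3), but X-18 never forms.
Reached: K-25 and T-74 — 2 of the 6.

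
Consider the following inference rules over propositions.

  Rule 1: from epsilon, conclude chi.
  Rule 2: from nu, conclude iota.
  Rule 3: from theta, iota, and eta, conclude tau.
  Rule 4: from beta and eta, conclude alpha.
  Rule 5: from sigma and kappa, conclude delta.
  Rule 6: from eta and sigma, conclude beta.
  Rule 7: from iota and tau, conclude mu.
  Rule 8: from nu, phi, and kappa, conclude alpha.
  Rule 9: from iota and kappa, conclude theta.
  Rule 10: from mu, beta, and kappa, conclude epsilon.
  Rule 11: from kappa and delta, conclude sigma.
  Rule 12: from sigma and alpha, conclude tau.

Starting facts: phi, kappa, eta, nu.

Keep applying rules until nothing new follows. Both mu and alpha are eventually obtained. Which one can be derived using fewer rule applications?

alpha: From nu, phi, and kappa, Rule 8 gives alpha. [1 rule application]
mu: From nu, Rule 2 gives iota. From iota and kappa, Rule 9 gives theta. From theta, iota, and eta, Rule 3 gives tau. iota and tau hold, so mu follows (Rule 7). [4 rule applications]
alpha needs fewer.

alpha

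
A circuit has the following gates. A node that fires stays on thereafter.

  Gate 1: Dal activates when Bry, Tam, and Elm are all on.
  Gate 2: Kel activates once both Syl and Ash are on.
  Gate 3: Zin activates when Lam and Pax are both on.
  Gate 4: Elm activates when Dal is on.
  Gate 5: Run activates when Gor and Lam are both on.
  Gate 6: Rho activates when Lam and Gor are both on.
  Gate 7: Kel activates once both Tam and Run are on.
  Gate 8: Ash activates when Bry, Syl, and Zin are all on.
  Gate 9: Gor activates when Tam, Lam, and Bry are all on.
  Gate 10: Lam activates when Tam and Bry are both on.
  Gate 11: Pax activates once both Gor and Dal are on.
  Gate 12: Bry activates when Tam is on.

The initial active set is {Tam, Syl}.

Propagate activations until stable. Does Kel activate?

Tam is on, so Bry activates (Gate 12).
Tam and Bry are on, so Lam activates (Gate 10).
Tam, Lam, and Bry are on, so Gor activates (Gate 9).
Gate 5: Gor and Lam on → Run on.
Gate 7: Tam and Run on → Kel on.

Yes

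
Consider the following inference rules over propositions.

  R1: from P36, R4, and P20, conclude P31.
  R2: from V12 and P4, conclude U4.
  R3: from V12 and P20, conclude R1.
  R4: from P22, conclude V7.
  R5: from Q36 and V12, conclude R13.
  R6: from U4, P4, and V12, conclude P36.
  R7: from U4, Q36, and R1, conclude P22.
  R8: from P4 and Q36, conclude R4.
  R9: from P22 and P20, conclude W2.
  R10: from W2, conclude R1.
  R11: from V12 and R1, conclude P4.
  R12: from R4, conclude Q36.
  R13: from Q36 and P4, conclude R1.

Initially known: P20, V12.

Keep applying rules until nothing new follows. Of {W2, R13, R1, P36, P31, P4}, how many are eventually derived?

3

V12 and P20 hold, so R1 follows (R3).
V12 and R1 hold, so P4 follows (R11).
From V12 and P4, R2 gives U4.
U4, P4, and V12 hold, so P36 follows (R6).
W2 would need P22 and P20 (R9), but P22 is never established.
R13 would need Q36 and V12 (R5), but Q36 is never established.
R1: reached.
P36: reached.
P31 would need P36, R4, and P20 (R1), but R4 is never established.
P4: reached.
Reached: R1, P36, and P4 — 3 of the 6.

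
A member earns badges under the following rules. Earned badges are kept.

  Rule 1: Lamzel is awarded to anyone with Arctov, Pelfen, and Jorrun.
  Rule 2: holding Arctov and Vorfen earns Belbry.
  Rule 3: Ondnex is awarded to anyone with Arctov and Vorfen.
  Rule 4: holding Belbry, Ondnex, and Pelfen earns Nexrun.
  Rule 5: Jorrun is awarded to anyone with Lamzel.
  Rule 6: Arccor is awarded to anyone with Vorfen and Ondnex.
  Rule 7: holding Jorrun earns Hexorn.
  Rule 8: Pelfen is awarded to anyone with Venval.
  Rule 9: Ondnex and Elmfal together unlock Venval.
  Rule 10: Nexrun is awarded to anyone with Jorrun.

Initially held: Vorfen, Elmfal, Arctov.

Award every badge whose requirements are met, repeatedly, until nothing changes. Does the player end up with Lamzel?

No

Lamzel would need Arctov, Pelfen, and Jorrun (Rule 1), but Jorrun is never earned.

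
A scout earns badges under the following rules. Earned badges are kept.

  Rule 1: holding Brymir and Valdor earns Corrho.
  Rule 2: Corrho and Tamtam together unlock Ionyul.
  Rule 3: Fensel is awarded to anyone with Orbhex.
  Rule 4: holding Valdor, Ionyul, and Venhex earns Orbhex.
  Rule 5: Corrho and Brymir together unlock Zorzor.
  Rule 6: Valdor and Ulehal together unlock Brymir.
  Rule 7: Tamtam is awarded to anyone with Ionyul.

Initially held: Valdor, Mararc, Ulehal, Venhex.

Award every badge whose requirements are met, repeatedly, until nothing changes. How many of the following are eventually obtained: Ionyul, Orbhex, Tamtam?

0

Ionyul would need Corrho and Tamtam (Rule 2), but Tamtam is never earned.
Orbhex would need Valdor, Ionyul, and Venhex (Rule 4), but Ionyul is never earned.
Tamtam would need Ionyul (Rule 7), but Ionyul is never earned.
None of the 3 are reached.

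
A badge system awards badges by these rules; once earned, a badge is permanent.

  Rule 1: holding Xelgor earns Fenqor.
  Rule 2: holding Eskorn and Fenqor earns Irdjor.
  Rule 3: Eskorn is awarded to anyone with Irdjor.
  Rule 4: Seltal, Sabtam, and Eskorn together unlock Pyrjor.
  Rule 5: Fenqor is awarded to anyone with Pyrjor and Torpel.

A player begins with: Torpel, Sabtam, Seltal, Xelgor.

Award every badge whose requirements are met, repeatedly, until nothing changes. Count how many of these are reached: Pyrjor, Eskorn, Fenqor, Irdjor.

With Xelgor, Fenqor is earned (Rule 1).
Pyrjor would need Seltal, Sabtam, and Eskorn (Rule 4), but Eskorn is never earned.
Eskorn would need Irdjor (Rule 3), but Irdjor is never earned.
Fenqor: reached.
Irdjor would need Eskorn and Fenqor (Rule 2), but Eskorn is never earned.
Reached: Fenqor — 1 of the 4.

1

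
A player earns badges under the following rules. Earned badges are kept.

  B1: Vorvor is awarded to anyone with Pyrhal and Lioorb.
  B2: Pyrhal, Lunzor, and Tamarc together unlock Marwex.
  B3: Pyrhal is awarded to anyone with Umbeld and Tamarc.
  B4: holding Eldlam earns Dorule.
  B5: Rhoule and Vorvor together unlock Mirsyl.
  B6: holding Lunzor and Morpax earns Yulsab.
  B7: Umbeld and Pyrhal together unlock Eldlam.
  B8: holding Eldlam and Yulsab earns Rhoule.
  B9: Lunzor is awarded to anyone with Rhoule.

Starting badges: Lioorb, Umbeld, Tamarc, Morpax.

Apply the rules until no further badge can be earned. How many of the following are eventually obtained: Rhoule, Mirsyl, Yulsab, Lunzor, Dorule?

With Umbeld and Tamarc, Pyrhal is earned (B3).
With Umbeld and Pyrhal, Eldlam is earned (B7).
With Eldlam, Dorule is earned (B4).
Rhoule would need Eldlam and Yulsab (B8), but Yulsab is never earned.
Mirsyl would need Rhoule and Vorvor (B5), but Rhoule is never earned.
Yulsab would need Lunzor and Morpax (B6), but Lunzor is never earned.
Lunzor would need Rhoule (B9), but Rhoule is never earned.
Dorule: reached.
Reached: Dorule — 1 of the 5.

1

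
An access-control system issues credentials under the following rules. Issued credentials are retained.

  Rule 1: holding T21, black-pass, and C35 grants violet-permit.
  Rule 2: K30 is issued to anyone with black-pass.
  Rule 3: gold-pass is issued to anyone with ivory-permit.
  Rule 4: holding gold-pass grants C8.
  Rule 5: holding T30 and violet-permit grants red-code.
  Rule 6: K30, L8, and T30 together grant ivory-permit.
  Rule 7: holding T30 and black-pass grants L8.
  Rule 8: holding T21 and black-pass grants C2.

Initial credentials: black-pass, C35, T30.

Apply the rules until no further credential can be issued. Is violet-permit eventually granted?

No

violet-permit would need T21, black-pass, and C35 (Rule 1), but T21 is never granted.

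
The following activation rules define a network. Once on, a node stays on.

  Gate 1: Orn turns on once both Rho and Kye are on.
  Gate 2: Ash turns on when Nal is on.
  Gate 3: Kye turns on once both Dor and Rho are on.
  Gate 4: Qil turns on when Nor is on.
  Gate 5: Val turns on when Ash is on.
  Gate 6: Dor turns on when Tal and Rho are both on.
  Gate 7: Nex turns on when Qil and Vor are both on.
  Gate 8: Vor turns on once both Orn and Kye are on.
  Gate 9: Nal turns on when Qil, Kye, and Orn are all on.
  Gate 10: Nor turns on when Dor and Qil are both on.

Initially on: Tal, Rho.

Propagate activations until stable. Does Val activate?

Val would need Ash (Gate 5), but Ash never turns on.

No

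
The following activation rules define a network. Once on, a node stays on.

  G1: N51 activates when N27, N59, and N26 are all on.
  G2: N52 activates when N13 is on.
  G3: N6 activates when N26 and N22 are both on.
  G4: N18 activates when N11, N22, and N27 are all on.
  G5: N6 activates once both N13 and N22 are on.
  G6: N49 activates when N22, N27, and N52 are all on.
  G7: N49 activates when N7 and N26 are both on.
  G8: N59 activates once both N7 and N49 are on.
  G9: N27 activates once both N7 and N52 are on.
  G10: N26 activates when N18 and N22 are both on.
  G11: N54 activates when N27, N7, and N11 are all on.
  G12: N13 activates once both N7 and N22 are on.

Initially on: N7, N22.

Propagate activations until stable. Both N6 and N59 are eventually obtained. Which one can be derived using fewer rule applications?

N6: N7 and N22 are on, so N13 activates (G12). G5: N13 and N22 on → N6 on. [2 rule applications]
N59: N7 and N22 are on, so N13 activates (G12). N13 is on, so N52 activates (G2). G9: N7 and N52 on → N27 on. N22, N27, and N52 are on, so N49 activates (G6). G8: N7 and N49 on → N59 on. [5 rule applications]
N6 needs fewer.

N6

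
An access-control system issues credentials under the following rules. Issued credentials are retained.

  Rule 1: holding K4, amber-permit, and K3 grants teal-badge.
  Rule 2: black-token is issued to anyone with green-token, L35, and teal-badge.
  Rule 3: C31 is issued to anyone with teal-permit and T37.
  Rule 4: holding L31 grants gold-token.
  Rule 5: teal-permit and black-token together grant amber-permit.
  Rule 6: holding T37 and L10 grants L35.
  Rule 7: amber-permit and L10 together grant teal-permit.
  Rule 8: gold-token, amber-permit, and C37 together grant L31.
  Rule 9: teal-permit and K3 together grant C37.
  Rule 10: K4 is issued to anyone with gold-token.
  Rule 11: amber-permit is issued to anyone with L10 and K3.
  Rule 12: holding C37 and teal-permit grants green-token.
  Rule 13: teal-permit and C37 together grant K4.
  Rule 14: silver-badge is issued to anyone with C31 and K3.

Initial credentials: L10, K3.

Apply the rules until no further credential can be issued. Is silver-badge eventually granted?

No

silver-badge would need C31 and K3 (Rule 14), but C31 is never granted.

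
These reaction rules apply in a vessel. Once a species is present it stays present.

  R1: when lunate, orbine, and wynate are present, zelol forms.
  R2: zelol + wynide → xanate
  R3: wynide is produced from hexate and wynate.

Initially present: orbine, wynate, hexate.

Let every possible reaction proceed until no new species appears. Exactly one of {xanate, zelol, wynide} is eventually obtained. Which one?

wynide

hexate and wynate present → wynide forms (R3).
xanate would need zelol and wynide (R2), but zelol never forms. zelol would need lunate, orbine, and wynate (R1), but lunate never forms.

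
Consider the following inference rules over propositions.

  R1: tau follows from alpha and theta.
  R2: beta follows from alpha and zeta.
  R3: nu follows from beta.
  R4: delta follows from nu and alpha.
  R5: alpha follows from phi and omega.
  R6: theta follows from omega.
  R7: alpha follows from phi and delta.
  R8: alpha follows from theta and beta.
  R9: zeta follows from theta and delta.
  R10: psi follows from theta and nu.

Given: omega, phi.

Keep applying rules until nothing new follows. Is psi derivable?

No

psi would need theta and nu (R10), but nu is never established.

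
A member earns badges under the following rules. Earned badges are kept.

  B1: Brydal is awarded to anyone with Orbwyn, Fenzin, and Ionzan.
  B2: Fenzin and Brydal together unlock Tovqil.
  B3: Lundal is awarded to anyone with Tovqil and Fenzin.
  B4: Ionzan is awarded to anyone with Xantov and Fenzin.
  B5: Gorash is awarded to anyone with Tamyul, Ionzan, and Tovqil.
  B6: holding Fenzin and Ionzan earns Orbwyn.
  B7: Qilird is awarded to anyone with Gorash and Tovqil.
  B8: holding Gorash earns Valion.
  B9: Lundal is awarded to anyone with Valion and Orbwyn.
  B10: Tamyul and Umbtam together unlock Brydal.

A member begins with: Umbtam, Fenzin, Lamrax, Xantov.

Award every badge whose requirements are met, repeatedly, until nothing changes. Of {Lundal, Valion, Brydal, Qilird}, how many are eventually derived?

2

With Xantov and Fenzin, Ionzan is earned (B4).
With Fenzin and Ionzan, Orbwyn is earned (B6).
With Orbwyn, Fenzin, and Ionzan, Brydal is earned (B1).
With Fenzin and Brydal, Tovqil is earned (B2).
With Tovqil and Fenzin, Lundal is earned (B3).
Lundal: reached.
Valion would need Gorash (B8), but Gorash is never earned.
Brydal: reached.
Qilird would need Gorash and Tovqil (B7), but Gorash is never earned.
Reached: Lundal and Brydal — 2 of the 4.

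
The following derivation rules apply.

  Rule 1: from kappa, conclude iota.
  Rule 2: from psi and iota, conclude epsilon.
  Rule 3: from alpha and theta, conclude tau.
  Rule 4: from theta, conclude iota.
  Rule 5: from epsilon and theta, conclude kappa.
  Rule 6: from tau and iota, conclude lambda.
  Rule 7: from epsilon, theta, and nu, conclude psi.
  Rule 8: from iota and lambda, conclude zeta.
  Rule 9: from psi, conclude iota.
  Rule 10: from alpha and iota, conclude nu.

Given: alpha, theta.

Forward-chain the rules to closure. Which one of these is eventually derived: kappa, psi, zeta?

zeta

alpha and theta hold, so tau follows (Rule 3).
From theta, Rule 4 gives iota.
tau and iota hold, so lambda follows (Rule 6).
iota and lambda hold, so zeta follows (Rule 8).
psi would need epsilon, theta, and nu (Rule 7), but epsilon is never established. kappa would need epsilon and theta (Rule 5), but epsilon is never established.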